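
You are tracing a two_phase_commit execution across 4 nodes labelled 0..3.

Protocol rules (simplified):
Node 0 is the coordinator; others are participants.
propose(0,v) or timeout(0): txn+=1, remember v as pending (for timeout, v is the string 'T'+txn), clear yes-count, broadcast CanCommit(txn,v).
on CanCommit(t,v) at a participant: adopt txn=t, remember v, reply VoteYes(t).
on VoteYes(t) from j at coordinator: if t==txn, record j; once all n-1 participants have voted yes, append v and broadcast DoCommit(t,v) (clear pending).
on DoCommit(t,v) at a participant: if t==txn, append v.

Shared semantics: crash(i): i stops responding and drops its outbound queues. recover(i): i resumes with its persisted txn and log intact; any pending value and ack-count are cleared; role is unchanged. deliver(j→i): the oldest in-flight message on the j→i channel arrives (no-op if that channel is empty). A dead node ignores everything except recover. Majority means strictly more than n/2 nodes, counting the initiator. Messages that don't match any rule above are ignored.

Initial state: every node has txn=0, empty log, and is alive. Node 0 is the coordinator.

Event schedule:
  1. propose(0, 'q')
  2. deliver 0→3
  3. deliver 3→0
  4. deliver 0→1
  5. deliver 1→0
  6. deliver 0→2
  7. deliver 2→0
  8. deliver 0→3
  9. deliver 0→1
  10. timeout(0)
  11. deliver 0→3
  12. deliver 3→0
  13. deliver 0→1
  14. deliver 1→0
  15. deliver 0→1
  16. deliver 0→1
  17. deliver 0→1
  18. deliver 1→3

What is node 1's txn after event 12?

[1] propose(0,'q') → N0(coor t1 [-])
[2] deliver 0→3 → N3(part t1 [-])
[3] deliver 3→0 → ∅
[4] deliver 0→1 → N1(part t1 [-])
[5] deliver 1→0 → ∅
[6] deliver 0→2 → N2(part t1 [-])
[7] deliver 2→0 → N0(coor t1 [q])
[8] deliver 0→3 → N3(part t1 [q])
[9] deliver 0→1 → N1(part t1 [q])
[10] timeout(0) → N0(coor t2 [q])
[11] deliver 0→3 → N3(part t2 [q])
[12] deliver 3→0 → ∅

1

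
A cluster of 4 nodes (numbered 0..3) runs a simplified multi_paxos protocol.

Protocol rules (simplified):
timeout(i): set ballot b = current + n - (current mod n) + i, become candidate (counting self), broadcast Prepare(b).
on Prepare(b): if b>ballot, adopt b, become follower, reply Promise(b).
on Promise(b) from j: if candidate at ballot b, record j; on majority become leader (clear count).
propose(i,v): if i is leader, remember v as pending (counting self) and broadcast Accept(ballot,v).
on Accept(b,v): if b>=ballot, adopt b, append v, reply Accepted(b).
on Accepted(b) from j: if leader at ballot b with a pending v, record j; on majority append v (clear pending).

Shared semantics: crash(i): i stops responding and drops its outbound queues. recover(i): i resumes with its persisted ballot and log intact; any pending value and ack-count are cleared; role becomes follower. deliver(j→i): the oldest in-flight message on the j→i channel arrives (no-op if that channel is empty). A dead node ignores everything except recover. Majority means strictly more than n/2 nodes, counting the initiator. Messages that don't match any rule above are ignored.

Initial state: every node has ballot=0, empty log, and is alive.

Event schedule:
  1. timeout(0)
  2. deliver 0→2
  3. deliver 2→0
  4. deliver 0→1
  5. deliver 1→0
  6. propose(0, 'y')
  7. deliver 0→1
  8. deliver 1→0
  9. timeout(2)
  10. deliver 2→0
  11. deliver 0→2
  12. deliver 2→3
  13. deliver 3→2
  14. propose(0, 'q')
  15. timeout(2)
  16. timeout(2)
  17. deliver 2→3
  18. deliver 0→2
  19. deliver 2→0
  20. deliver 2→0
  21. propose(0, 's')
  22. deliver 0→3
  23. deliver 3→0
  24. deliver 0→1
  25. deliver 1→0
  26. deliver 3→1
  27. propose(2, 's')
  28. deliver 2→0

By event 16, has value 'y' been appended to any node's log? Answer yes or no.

yes

e1 timeout(0): 0[cand,b=4,-]
e2 deliver 0→2: 2[foll,b=4,-]
e3 deliver 2→0: ·
e4 deliver 0→1: 1[foll,b=4,-]
e5 deliver 1→0: 0[lead,b=4,-]
e6 propose(0,'y'): ·
e7 deliver 0→1: 1[foll,b=4,y]
e8 deliver 1→0: ·
e9 timeout(2): 2[cand,b=10,-]
e10 deliver 2→0: 0[foll,b=10,-]
e11 deliver 0→2: ·
e12 deliver 2→3: 3[foll,b=10,-]
e13 deliver 3→2: ·
e14 propose(0,'q'): ·
e15 timeout(2): 2[cand,b=14,-]
e16 timeout(2): 2[cand,b=18,-]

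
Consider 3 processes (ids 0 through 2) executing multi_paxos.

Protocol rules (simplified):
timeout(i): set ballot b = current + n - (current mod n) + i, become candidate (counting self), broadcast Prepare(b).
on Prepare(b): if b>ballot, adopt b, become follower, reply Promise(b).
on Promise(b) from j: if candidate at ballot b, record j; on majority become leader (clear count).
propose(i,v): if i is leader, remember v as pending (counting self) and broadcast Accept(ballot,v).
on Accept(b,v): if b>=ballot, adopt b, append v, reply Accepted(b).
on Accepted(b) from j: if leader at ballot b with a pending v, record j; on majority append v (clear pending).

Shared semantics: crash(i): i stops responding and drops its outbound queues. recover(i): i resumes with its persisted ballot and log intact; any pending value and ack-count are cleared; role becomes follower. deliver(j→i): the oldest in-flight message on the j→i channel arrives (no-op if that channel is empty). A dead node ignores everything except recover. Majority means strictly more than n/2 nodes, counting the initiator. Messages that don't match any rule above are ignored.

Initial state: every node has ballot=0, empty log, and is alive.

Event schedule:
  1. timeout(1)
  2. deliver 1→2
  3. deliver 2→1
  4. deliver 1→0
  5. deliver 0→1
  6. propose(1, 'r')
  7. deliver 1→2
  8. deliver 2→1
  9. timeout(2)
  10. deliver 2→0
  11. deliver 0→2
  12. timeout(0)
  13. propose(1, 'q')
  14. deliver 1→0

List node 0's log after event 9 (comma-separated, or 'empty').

empty

1. timeout(1):  <1:cand b4 ->
2. deliver 1→2:  <2:foll b4 ->
3. deliver 2→1:  <1:lead b4 ->
4. deliver 1→0:  <0:foll b4 ->
5. deliver 0→1:  nop
6. propose(1,'r'):  nop
7. deliver 1→2:  <2:foll b4 r>
8. deliver 2→1:  <1:lead b4 r>
9. timeout(2):  <2:cand b8 r>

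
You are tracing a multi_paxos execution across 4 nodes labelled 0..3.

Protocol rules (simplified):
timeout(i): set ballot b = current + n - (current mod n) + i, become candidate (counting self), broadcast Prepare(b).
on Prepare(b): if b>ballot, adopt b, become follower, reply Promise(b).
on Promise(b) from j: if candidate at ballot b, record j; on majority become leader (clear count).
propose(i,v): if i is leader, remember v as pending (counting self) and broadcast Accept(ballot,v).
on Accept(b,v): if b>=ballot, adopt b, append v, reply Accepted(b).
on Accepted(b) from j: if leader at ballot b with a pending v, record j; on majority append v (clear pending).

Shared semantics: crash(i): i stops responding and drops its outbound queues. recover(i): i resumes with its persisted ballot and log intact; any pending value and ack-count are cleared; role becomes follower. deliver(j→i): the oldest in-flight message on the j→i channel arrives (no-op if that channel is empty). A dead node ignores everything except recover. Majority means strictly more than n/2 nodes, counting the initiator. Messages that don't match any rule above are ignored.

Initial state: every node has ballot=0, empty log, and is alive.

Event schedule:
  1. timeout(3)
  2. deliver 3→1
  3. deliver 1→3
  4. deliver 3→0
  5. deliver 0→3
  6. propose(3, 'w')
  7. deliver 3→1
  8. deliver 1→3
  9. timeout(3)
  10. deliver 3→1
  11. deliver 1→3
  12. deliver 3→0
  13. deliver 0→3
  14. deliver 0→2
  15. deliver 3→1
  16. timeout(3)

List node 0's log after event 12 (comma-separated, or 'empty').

w

e1 timeout(3): 3[cand,b=7,-]
e2 deliver 3→1: 1[foll,b=7,-]
e3 deliver 1→3: ·
e4 deliver 3→0: 0[foll,b=7,-]
e5 deliver 0→3: 3[lead,b=7,-]
e6 propose(3,'w'): ·
e7 deliver 3→1: 1[foll,b=7,w]
e8 deliver 1→3: ·
e9 timeout(3): 3[cand,b=11,-]
e10 deliver 3→1: 1[foll,b=11,w]
e11 deliver 1→3: ·
e12 deliver 3→0: 0[foll,b=7,w]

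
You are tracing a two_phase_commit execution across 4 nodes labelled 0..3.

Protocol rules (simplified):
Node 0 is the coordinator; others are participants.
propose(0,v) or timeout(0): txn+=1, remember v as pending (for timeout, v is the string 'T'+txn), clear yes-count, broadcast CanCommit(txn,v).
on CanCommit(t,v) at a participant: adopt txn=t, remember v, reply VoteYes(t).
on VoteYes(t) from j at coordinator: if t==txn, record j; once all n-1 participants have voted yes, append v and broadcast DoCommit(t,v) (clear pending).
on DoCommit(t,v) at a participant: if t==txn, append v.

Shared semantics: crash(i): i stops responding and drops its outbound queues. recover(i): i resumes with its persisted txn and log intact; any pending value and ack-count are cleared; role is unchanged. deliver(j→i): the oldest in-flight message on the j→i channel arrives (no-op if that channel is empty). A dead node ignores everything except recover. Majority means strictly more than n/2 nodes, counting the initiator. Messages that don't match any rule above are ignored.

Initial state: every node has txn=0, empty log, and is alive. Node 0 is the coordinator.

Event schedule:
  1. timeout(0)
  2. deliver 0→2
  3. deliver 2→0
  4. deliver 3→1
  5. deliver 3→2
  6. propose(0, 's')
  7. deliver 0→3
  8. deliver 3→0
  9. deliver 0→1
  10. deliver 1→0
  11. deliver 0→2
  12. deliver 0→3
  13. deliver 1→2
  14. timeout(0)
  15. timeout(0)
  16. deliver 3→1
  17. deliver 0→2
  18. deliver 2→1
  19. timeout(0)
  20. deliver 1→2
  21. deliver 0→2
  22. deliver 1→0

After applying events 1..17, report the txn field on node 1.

1

[1] timeout(0) → N0(coor t1 [-])
[2] deliver 0→2 → N2(part t1 [-])
[3] deliver 2→0 → ∅
[4] deliver 3→1 → ∅
[5] deliver 3→2 → ∅
[6] propose(0,'s') → N0(coor t2 [-])
[7] deliver 0→3 → N3(part t1 [-])
[8] deliver 3→0 → ∅
[9] deliver 0→1 → N1(part t1 [-])
[10] deliver 1→0 → ∅
[11] deliver 0→2 → N2(part t2 [-])
[12] deliver 0→3 → N3(part t2 [-])
[13] deliver 1→2 → ∅
[14] timeout(0) → N0(coor t3 [-])
[15] timeout(0) → N0(coor t4 [-])
[16] deliver 3→1 → ∅
[17] deliver 0→2 → N2(part t3 [-])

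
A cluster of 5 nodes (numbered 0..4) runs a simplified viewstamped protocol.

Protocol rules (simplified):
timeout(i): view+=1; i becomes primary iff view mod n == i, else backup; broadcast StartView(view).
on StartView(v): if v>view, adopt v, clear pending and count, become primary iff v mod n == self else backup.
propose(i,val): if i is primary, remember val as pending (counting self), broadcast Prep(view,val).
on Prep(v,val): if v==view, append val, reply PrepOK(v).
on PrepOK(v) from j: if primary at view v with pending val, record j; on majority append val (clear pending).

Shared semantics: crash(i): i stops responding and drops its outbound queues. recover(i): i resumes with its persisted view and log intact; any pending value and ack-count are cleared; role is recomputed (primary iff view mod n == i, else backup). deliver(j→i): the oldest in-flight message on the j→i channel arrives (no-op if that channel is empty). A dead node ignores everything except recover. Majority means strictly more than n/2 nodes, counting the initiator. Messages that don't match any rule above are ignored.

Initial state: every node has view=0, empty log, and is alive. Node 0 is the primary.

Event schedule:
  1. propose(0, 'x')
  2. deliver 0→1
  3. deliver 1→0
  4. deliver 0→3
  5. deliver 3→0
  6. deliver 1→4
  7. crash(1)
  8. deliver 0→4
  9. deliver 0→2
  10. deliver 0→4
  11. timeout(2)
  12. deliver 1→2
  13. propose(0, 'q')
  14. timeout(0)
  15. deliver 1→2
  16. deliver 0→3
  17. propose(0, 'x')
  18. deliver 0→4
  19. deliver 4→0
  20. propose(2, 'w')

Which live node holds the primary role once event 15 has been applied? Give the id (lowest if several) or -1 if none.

after 1 — propose(0,'x'): ·
after 2 — deliver 0→1: n1:back/v0/[x]
after 3 — deliver 1→0: ·
after 4 — deliver 0→3: n3:back/v0/[x]
after 5 — deliver 3→0: n0:prim/v0/[x]
after 6 — deliver 1→4: ·
after 7 — crash(1): n1:✗back/v0/[x]
after 8 — deliver 0→4: n4:back/v0/[x]
after 9 — deliver 0→2: n2:back/v0/[x]
after 10 — deliver 0→4: ·
after 11 — timeout(2): n2:back/v1/[x]
after 12 — deliver 1→2: ·
after 13 — propose(0,'q'): ·
after 14 — timeout(0): n0:back/v1/[x]
after 15 — deliver 1→2: ·

-1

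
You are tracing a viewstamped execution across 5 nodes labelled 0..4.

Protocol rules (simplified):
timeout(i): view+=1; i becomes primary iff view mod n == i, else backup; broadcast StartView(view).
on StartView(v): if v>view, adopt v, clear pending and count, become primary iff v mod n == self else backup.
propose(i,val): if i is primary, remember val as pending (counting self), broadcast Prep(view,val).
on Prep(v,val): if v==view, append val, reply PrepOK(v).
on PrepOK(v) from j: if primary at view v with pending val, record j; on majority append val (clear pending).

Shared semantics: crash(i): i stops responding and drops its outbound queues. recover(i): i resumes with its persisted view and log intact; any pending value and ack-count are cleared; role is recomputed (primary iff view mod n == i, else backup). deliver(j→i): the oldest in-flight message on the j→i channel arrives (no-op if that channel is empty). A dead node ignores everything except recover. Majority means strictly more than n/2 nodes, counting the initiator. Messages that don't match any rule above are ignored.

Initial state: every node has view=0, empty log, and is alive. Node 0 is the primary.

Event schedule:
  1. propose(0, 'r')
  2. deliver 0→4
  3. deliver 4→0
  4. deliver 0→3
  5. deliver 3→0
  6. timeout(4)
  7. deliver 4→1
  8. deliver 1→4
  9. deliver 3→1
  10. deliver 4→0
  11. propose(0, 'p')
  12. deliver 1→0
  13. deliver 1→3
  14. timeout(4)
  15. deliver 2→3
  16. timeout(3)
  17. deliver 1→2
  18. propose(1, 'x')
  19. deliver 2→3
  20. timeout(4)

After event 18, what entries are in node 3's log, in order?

r

1. propose(0,'r'):  nop
2. deliver 0→4:  <4:back v0 r>
3. deliver 4→0:  nop
4. deliver 0→3:  <3:back v0 r>
5. deliver 3→0:  <0:prim v0 r>
6. timeout(4):  <4:back v1 r>
7. deliver 4→1:  <1:prim v1 ->
8. deliver 1→4:  nop
9. deliver 3→1:  nop
10. deliver 4→0:  <0:back v1 r>
11. propose(0,'p'):  nop
12. deliver 1→0:  nop
13. deliver 1→3:  nop
14. timeout(4):  <4:back v2 r>
15. deliver 2→3:  nop
16. timeout(3):  <3:back v1 r>
17. deliver 1→2:  nop
18. propose(1,'x'):  nop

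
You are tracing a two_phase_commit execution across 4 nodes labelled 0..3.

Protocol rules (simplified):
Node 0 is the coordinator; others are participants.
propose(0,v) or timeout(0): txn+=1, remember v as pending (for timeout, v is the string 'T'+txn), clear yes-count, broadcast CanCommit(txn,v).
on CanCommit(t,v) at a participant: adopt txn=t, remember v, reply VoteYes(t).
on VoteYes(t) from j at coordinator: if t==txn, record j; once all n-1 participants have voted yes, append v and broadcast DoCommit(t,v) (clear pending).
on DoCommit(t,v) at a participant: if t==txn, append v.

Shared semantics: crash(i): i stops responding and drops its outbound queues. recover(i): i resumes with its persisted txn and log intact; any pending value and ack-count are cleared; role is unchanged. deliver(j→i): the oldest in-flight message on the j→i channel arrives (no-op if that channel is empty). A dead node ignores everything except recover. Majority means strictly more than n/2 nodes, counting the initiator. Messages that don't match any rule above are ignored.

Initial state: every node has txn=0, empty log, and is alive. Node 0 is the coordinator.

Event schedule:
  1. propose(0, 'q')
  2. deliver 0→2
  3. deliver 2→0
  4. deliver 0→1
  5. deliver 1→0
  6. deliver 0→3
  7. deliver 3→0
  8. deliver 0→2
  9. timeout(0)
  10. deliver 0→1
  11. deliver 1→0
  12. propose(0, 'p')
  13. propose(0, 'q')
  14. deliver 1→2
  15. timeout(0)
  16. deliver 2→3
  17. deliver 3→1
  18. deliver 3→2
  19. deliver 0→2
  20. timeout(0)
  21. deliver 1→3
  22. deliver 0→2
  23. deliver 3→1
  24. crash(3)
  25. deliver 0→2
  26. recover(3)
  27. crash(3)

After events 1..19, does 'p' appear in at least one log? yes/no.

step 1 propose(0,'q'): 0={coor,t=1,log=-}
step 2 deliver 0→2: 2={part,t=1,log=-}
step 3 deliver 2→0: —
step 4 deliver 0→1: 1={part,t=1,log=-}
step 5 deliver 1→0: —
step 6 deliver 0→3: 3={part,t=1,log=-}
step 7 deliver 3→0: 0={coor,t=1,log=q}
step 8 deliver 0→2: 2={part,t=1,log=q}
step 9 timeout(0): 0={coor,t=2,log=q}
step 10 deliver 0→1: 1={part,t=1,log=q}
step 11 deliver 1→0: —
step 12 propose(0,'p'): 0={coor,t=3,log=q}
step 13 propose(0,'q'): 0={coor,t=4,log=q}
step 14 deliver 1→2: —
step 15 timeout(0): 0={coor,t=5,log=q}
step 16 deliver 2→3: —
step 17 deliver 3→1: —
step 18 deliver 3→2: —
step 19 deliver 0→2: 2={part,t=2,log=q}

no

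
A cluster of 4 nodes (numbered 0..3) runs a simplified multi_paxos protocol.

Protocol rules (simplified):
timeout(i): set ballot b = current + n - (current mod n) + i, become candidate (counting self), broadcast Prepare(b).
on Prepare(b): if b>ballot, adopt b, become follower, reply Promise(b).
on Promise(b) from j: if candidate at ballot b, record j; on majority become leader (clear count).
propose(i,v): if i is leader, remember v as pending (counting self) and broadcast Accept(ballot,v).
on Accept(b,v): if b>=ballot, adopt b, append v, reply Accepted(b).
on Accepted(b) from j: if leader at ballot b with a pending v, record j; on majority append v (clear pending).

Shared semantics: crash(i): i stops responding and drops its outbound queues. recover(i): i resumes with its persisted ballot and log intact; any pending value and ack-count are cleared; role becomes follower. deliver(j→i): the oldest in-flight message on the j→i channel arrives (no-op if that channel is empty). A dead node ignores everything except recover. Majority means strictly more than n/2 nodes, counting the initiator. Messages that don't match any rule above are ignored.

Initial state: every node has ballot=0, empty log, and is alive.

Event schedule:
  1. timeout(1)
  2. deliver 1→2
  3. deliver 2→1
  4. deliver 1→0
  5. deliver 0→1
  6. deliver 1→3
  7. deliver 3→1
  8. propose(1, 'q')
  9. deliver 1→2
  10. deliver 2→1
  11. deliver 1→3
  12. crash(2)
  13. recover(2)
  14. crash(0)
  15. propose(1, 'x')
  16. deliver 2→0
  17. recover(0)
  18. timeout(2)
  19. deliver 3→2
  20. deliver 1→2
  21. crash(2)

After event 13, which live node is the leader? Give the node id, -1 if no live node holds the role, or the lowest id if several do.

[1] timeout(1) → N1(cand b5 [-])
[2] deliver 1→2 → N2(foll b5 [-])
[3] deliver 2→1 → ∅
[4] deliver 1→0 → N0(foll b5 [-])
[5] deliver 0→1 → N1(lead b5 [-])
[6] deliver 1→3 → N3(foll b5 [-])
[7] deliver 3→1 → ∅
[8] propose(1,'q') → ∅
[9] deliver 1→2 → N2(foll b5 [q])
[10] deliver 2→1 → ∅
[11] deliver 1→3 → N3(foll b5 [q])
[12] crash(2) → N2(✗foll b5 [q])
[13] recover(2) → N2(foll b5 [q])

1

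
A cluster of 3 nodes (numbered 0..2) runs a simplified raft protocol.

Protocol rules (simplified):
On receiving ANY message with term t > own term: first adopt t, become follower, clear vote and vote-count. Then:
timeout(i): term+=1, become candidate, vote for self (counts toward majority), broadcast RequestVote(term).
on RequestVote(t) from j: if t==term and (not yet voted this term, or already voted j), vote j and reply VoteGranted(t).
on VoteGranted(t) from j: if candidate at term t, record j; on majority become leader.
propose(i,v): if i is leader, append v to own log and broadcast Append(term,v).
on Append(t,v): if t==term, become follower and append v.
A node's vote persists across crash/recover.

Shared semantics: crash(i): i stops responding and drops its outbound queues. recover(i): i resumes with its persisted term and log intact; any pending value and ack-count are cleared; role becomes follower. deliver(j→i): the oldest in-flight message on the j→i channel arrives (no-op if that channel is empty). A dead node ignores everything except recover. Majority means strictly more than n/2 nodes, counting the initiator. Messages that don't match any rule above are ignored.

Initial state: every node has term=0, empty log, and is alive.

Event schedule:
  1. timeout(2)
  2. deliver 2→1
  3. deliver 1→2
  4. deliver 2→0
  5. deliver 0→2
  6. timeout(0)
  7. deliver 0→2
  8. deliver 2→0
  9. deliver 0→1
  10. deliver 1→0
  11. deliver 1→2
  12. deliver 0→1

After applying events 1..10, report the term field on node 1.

[1] timeout(2) → N2(cand t1 [-])
[2] deliver 2→1 → N1(foll t1 [-])
[3] deliver 1→2 → N2(lead t1 [-])
[4] deliver 2→0 → N0(foll t1 [-])
[5] deliver 0→2 → ∅
[6] timeout(0) → N0(cand t2 [-])
[7] deliver 0→2 → N2(foll t2 [-])
[8] deliver 2→0 → N0(lead t2 [-])
[9] deliver 0→1 → N1(foll t2 [-])
[10] deliver 1→0 → ∅

2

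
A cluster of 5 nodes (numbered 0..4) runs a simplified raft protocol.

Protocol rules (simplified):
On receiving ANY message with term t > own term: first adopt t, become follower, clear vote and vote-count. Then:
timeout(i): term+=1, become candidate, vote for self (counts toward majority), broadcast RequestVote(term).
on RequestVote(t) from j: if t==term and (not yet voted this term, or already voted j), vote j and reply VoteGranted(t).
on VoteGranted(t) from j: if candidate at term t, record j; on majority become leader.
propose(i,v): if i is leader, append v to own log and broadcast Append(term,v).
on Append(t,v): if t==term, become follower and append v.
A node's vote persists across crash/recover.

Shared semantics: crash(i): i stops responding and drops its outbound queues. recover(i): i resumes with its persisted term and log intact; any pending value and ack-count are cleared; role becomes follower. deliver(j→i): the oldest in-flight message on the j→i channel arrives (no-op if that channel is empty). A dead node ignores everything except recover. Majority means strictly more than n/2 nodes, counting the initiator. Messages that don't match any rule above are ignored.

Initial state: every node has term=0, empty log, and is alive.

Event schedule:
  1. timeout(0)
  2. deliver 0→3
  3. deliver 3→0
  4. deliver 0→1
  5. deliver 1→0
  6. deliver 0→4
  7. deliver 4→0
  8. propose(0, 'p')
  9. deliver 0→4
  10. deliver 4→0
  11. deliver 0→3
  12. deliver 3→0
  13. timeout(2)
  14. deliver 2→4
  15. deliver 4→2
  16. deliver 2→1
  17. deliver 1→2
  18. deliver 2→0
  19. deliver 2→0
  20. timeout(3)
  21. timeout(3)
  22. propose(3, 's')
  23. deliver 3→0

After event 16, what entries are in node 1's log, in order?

empty

[1] timeout(0) → N0(cand t1 [-])
[2] deliver 0→3 → N3(foll t1 [-])
[3] deliver 3→0 → ∅
[4] deliver 0→1 → N1(foll t1 [-])
[5] deliver 1→0 → N0(lead t1 [-])
[6] deliver 0→4 → N4(foll t1 [-])
[7] deliver 4→0 → ∅
[8] propose(0,'p') → N0(lead t1 [p])
[9] deliver 0→4 → N4(foll t1 [p])
[10] deliver 4→0 → ∅
[11] deliver 0→3 → N3(foll t1 [p])
[12] deliver 3→0 → ∅
[13] timeout(2) → N2(cand t1 [-])
[14] deliver 2→4 → ∅
[15] deliver 4→2 → ∅
[16] deliver 2→1 → ∅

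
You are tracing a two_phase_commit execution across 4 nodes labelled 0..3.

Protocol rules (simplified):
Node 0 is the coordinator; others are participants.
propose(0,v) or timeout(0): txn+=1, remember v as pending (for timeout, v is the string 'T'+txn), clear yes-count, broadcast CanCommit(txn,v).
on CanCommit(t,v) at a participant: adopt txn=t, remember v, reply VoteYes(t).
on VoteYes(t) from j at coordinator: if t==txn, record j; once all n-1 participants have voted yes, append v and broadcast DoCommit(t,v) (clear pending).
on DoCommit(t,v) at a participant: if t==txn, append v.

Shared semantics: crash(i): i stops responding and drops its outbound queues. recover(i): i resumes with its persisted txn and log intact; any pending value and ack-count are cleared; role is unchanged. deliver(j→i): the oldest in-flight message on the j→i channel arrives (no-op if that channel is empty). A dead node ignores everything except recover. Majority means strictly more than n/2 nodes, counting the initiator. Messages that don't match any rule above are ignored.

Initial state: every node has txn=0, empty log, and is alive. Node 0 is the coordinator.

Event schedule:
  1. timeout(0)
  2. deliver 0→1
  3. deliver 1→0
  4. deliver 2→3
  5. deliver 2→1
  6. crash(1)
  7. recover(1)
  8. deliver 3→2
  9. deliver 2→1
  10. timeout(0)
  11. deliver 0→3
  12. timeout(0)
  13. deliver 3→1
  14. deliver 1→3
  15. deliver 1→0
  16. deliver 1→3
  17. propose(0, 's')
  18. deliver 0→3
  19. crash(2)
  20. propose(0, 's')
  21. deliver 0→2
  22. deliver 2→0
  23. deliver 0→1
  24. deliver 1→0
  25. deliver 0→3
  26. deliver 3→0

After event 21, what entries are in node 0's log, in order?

step 1 timeout(0): 0={coor,t=1,log=-}
step 2 deliver 0→1: 1={part,t=1,log=-}
step 3 deliver 1→0: —
step 4 deliver 2→3: —
step 5 deliver 2→1: —
step 6 crash(1): 1={✗part,t=1,log=-}
step 7 recover(1): 1={part,t=1,log=-}
step 8 deliver 3→2: —
step 9 deliver 2→1: —
step 10 timeout(0): 0={coor,t=2,log=-}
step 11 deliver 0→3: 3={part,t=1,log=-}
step 12 timeout(0): 0={coor,t=3,log=-}
step 13 deliver 3→1: —
step 14 deliver 1→3: —
step 15 deliver 1→0: —
step 16 deliver 1→3: —
step 17 propose(0,'s'): 0={coor,t=4,log=-}
step 18 deliver 0→3: 3={part,t=2,log=-}
step 19 crash(2): 2={✗part,t=0,log=-}
step 20 propose(0,'s'): 0={coor,t=5,log=-}
step 21 deliver 0→2: —

empty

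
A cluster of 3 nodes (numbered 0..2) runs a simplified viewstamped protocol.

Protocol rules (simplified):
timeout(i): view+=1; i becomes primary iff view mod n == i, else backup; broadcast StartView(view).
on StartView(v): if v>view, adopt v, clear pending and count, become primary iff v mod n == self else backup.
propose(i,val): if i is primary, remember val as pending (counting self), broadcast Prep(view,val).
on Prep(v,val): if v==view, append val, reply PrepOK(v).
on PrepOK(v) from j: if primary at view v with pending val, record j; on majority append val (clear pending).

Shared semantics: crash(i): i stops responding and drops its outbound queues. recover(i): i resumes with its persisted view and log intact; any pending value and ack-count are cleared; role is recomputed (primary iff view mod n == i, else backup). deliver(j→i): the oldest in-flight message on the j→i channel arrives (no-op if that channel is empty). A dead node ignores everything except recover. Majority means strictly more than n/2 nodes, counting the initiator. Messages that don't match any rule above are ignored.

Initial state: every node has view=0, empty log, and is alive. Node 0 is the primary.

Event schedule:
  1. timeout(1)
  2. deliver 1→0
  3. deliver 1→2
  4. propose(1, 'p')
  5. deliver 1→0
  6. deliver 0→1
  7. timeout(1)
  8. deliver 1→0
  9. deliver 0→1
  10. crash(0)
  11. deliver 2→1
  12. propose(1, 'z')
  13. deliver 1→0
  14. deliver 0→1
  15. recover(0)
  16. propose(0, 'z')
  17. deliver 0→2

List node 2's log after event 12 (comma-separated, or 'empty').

e1 timeout(1): 1[prim,v=1,-]
e2 deliver 1→0: 0[back,v=1,-]
e3 deliver 1→2: 2[back,v=1,-]
e4 propose(1,'p'): ·
e5 deliver 1→0: 0[back,v=1,p]
e6 deliver 0→1: 1[prim,v=1,p]
e7 timeout(1): 1[back,v=2,p]
e8 deliver 1→0: 0[back,v=2,p]
e9 deliver 0→1: ·
e10 crash(0): 0[✗back,v=2,p]
e11 deliver 2→1: ·
e12 propose(1,'z'): ·

empty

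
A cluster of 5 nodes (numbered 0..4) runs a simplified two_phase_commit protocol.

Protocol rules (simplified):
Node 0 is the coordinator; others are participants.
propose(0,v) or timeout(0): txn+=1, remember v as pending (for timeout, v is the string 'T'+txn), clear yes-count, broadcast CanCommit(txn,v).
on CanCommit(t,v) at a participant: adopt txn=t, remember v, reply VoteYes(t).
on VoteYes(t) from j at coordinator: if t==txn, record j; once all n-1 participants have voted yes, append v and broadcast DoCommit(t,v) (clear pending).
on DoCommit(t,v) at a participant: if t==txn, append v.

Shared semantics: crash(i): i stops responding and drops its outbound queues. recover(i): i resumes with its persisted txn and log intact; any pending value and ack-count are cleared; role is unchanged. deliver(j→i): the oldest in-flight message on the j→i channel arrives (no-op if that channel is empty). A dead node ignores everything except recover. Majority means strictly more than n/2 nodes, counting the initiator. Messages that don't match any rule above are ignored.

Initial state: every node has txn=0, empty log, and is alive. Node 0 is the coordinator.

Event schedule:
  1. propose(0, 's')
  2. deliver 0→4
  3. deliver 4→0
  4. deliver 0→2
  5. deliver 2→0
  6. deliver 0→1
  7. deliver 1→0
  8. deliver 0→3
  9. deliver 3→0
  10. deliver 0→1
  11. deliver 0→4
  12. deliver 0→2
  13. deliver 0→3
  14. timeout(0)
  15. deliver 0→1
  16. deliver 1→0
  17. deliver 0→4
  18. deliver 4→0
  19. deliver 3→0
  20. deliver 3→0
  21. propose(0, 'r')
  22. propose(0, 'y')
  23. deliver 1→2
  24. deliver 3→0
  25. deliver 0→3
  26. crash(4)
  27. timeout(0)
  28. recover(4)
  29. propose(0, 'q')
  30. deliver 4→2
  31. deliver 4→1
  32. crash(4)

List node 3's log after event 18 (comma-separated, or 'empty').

s

1. propose(0,'s'):  <0:coor t1 ->
2. deliver 0→4:  <4:part t1 ->
3. deliver 4→0:  nop
4. deliver 0→2:  <2:part t1 ->
5. deliver 2→0:  nop
6. deliver 0→1:  <1:part t1 ->
7. deliver 1→0:  nop
8. deliver 0→3:  <3:part t1 ->
9. deliver 3→0:  <0:coor t1 s>
10. deliver 0→1:  <1:part t1 s>
11. deliver 0→4:  <4:part t1 s>
12. deliver 0→2:  <2:part t1 s>
13. deliver 0→3:  <3:part t1 s>
14. timeout(0):  <0:coor t2 s>
15. deliver 0→1:  <1:part t2 s>
16. deliver 1→0:  nop
17. deliver 0→4:  <4:part t2 s>
18. deliver 4→0:  nop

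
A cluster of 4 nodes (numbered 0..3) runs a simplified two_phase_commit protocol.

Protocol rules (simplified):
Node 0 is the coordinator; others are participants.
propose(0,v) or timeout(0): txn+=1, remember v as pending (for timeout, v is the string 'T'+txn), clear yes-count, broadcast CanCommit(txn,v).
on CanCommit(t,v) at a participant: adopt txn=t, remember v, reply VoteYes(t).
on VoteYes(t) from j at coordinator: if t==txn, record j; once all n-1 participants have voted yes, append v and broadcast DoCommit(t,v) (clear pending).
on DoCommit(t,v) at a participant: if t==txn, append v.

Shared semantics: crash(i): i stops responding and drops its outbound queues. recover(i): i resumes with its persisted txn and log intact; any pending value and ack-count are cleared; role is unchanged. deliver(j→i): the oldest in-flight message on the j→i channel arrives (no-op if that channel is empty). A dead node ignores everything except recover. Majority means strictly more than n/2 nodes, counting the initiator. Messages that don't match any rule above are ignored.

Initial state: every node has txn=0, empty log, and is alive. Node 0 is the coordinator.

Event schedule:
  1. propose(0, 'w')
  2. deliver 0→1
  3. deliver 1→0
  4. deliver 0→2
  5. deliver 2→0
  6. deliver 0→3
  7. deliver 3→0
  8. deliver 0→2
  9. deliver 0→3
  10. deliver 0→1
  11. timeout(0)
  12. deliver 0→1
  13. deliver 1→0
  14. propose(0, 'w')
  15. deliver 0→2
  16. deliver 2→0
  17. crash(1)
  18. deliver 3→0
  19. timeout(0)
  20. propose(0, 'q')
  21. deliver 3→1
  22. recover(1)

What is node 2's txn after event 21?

e1 propose(0,'w'): 0[coor,t=1,-]
e2 deliver 0→1: 1[part,t=1,-]
e3 deliver 1→0: ·
e4 deliver 0→2: 2[part,t=1,-]
e5 deliver 2→0: ·
e6 deliver 0→3: 3[part,t=1,-]
e7 deliver 3→0: 0[coor,t=1,w]
e8 deliver 0→2: 2[part,t=1,w]
e9 deliver 0→3: 3[part,t=1,w]
e10 deliver 0→1: 1[part,t=1,w]
e11 timeout(0): 0[coor,t=2,w]
e12 deliver 0→1: 1[part,t=2,w]
e13 deliver 1→0: ·
e14 propose(0,'w'): 0[coor,t=3,w]
e15 deliver 0→2: 2[part,t=2,w]
e16 deliver 2→0: ·
e17 crash(1): 1[✗part,t=2,w]
e18 deliver 3→0: ·
e19 timeout(0): 0[coor,t=4,w]
e20 propose(0,'q'): 0[coor,t=5,w]
e21 deliver 3→1: ·

2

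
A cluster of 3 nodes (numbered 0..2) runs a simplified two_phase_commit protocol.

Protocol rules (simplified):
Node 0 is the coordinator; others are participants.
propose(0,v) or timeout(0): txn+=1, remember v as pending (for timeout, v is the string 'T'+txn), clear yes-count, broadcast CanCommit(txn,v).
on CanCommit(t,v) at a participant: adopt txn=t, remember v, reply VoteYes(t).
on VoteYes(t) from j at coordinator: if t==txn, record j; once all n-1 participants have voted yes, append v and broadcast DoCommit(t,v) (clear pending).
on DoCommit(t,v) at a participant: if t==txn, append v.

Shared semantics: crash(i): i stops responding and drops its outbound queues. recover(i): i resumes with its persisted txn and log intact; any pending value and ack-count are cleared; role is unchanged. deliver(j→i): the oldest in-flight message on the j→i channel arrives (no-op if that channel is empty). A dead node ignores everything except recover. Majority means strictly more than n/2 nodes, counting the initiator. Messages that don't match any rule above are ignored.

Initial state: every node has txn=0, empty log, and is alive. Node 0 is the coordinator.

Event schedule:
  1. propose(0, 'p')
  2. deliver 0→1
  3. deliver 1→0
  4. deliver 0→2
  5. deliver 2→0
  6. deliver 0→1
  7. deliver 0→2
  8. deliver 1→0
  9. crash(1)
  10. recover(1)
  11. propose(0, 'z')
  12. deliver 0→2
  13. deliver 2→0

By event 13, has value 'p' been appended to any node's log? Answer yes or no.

yes

e1 propose(0,'p'): 0[coor,t=1,-]
e2 deliver 0→1: 1[part,t=1,-]
e3 deliver 1→0: ·
e4 deliver 0→2: 2[part,t=1,-]
e5 deliver 2→0: 0[coor,t=1,p]
e6 deliver 0→1: 1[part,t=1,p]
e7 deliver 0→2: 2[part,t=1,p]
e8 deliver 1→0: ·
e9 crash(1): 1[✗part,t=1,p]
e10 recover(1): 1[part,t=1,p]
e11 propose(0,'z'): 0[coor,t=2,p]
e12 deliver 0→2: 2[part,t=2,p]
e13 deliver 2→0: ·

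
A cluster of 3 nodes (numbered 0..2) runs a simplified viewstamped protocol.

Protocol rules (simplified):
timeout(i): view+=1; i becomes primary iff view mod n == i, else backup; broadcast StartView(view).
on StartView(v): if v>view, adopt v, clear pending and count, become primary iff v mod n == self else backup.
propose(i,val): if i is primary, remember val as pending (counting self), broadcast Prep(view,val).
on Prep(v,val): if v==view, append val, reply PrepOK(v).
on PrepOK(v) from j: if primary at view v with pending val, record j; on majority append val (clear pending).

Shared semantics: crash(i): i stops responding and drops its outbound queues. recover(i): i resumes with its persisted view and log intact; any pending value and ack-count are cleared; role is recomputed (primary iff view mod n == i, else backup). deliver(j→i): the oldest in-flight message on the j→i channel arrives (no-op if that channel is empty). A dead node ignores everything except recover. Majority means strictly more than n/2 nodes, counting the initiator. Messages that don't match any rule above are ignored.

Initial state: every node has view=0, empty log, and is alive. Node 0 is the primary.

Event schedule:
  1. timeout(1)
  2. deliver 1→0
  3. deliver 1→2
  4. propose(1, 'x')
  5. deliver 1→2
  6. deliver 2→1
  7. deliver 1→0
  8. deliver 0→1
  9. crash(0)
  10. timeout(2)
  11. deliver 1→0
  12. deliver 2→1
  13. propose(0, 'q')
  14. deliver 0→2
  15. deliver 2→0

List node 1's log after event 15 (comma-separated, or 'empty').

step 1 timeout(1): 1={prim,v=1,log=-}
step 2 deliver 1→0: 0={back,v=1,log=-}
step 3 deliver 1→2: 2={back,v=1,log=-}
step 4 propose(1,'x'): —
step 5 deliver 1→2: 2={back,v=1,log=x}
step 6 deliver 2→1: 1={prim,v=1,log=x}
step 7 deliver 1→0: 0={back,v=1,log=x}
step 8 deliver 0→1: —
step 9 crash(0): 0={✗back,v=1,log=x}
step 10 timeout(2): 2={prim,v=2,log=x}
step 11 deliver 1→0: —
step 12 deliver 2→1: 1={back,v=2,log=x}
step 13 propose(0,'q'): —
step 14 deliver 0→2: —
step 15 deliver 2→0: —

x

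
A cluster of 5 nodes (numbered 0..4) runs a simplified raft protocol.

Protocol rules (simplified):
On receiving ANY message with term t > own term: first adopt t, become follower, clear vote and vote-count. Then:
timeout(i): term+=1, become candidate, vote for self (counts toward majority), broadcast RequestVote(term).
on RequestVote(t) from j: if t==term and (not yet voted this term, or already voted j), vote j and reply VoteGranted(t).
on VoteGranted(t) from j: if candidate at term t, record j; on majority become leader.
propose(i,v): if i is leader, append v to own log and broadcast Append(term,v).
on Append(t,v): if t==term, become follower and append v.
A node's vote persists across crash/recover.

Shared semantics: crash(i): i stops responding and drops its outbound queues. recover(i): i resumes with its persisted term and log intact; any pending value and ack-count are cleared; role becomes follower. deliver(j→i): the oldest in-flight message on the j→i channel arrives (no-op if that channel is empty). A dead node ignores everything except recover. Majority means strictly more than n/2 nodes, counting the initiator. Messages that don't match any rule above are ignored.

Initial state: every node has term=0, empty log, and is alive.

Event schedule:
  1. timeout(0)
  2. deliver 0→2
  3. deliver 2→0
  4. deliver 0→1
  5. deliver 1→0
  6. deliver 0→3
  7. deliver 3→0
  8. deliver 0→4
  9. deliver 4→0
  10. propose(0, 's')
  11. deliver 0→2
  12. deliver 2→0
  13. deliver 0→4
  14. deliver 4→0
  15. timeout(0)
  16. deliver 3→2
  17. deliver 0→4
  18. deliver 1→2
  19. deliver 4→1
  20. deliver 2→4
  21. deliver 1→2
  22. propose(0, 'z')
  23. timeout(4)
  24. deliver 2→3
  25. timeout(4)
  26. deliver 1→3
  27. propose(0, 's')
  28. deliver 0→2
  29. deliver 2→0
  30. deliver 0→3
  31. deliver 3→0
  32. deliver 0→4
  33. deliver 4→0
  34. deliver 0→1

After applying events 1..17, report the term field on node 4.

e1 timeout(0): 0[cand,t=1,-]
e2 deliver 0→2: 2[foll,t=1,-]
e3 deliver 2→0: ·
e4 deliver 0→1: 1[foll,t=1,-]
e5 deliver 1→0: 0[lead,t=1,-]
e6 deliver 0→3: 3[foll,t=1,-]
e7 deliver 3→0: ·
e8 deliver 0→4: 4[foll,t=1,-]
e9 deliver 4→0: ·
e10 propose(0,'s'): 0[lead,t=1,s]
e11 deliver 0→2: 2[foll,t=1,s]
e12 deliver 2→0: ·
e13 deliver 0→4: 4[foll,t=1,s]
e14 deliver 4→0: ·
e15 timeout(0): 0[cand,t=2,s]
e16 deliver 3→2: ·
e17 deliver 0→4: 4[foll,t=2,s]

2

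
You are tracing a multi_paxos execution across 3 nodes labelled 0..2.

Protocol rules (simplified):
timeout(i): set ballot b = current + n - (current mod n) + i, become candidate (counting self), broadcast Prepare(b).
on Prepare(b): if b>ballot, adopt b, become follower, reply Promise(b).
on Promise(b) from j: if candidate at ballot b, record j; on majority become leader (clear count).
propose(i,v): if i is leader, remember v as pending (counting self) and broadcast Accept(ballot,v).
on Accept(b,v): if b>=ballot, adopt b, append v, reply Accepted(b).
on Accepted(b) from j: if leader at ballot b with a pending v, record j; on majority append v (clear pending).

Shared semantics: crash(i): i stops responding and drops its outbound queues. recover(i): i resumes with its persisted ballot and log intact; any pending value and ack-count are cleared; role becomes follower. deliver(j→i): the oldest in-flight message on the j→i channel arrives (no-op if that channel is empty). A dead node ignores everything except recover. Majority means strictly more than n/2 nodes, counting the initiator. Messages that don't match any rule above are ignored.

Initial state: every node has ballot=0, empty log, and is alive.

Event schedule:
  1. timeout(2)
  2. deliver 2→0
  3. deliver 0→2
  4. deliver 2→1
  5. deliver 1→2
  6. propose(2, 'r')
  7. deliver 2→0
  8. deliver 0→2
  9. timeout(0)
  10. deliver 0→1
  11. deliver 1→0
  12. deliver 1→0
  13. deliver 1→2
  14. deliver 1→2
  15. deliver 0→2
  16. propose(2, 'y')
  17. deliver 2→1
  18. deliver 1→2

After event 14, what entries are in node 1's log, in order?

step 1 timeout(2): 2={cand,b=5,log=-}
step 2 deliver 2→0: 0={foll,b=5,log=-}
step 3 deliver 0→2: 2={lead,b=5,log=-}
step 4 deliver 2→1: 1={foll,b=5,log=-}
step 5 deliver 1→2: —
step 6 propose(2,'r'): —
step 7 deliver 2→0: 0={foll,b=5,log=r}
step 8 deliver 0→2: 2={lead,b=5,log=r}
step 9 timeout(0): 0={cand,b=6,log=r}
step 10 deliver 0→1: 1={foll,b=6,log=-}
step 11 deliver 1→0: 0={lead,b=6,log=r}
step 12 deliver 1→0: —
step 13 deliver 1→2: —
step 14 deliver 1→2: —

empty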